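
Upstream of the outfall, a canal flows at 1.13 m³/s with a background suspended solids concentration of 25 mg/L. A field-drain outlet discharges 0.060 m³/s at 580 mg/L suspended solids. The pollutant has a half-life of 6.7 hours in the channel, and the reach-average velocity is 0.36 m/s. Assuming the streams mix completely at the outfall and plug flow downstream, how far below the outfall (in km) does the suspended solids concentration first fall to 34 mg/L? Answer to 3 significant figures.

Conservation of mass: C = (1.130·25.00 + 0.06000·580.0) / 1.190 = 63.05/1.190 = 52.98 mg/L.
Half-life 6.7 h → k = ln 2 / 6.7 = 0.1035 h⁻¹ = 2.483 d⁻¹.
Set 52.98·exp(−k·t) = 34 → t = ln(52.98/34)/k = 15440 s = 4.288 h.
Distance = v·t = 0.36·15440 = 5557 m = 5.557 km.

5.56 km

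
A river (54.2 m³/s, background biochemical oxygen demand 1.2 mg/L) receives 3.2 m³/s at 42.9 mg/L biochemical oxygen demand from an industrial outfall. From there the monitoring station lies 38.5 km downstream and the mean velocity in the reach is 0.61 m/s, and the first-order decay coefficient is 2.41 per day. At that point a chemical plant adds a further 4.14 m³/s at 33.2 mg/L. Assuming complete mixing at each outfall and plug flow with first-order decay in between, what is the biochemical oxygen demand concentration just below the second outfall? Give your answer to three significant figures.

Mixed concentration C = ΣQC/ΣQ = (54.20·1.200 + 3.200·42.90) / 57.40 = 202.3/57.40 = 3.525 mg/L; combined flow 57.40 m³/s.
Travel time t = 38.5·1000 / 0.61 = 63110 s = 17.53 h.
After decay, C = 3.525 × e^(−kt) = 3.525 × 0.1720 = 0.6061 mg/L.
At the second outfall, C = (57.40·0.6061 + 4.140·33.20) / (57.40 + 4.140) = 2.799 mg/L.

2.80 mg/L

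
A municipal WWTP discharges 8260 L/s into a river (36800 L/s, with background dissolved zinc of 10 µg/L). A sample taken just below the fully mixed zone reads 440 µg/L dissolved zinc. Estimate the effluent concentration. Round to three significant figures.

2360 µg/L

Mass balance: 36800·10.00 + 8260·Cₑ = 45060·440.0
→ Cₑ = (45060·440.0 − 36800·10.00) / 8260 = 2356 µg/L.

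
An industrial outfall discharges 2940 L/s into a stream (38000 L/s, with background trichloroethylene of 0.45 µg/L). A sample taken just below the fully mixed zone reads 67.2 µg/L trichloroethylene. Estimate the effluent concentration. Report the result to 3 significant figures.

Mass balance: 38000·0.4500 + 2940·Cₑ = 40940·67.20
→ Cₑ = (40940·67.20 − 38000·0.4500) / 2940 = 930.0 µg/L.

930 µg/L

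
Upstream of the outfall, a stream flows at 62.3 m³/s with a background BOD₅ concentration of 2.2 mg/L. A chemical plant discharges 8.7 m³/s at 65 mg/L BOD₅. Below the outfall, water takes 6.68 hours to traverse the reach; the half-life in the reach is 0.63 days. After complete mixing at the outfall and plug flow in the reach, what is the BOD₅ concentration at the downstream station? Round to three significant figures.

After mixing, C = (62.30·2.200 + 8.700·65.00) / 71.00 = 702.6/71.00 = 9.895 mg/L.
Half-life 0.63 d → k = ln 2 / 0.63 = 1.100 d⁻¹.
Decay over the reach: 9.895·exp(−kt) = 9.895·0.7362 = 7.285 mg/L.

7.29 mg/L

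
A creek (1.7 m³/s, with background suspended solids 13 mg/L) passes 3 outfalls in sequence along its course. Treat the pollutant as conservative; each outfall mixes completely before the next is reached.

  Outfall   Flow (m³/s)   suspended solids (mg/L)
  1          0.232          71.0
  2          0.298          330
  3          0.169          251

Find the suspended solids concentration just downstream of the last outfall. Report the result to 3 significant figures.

74.8 mg/L

After outfall 1: Q = 1.700 + 0.2320 = 1.932 m³/s; C = (1.700·13.00 + 0.2320·71.00)/1.932 = 19.96 mg/L.
After outfall 2: Q = 1.932 + 0.2980 = 2.230 m³/s; C = (1.932·19.96 + 0.2980·330.0)/2.230 = 61.40 mg/L.
After outfall 3: Q = 2.230 + 0.1690 = 2.399 m³/s; C = (2.230·61.40 + 0.1690·251.0)/2.399 = 74.75 mg/L.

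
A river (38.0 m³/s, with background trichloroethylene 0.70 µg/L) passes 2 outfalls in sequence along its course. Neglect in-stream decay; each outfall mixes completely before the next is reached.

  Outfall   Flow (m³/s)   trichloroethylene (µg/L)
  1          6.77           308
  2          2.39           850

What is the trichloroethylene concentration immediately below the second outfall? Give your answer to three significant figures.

After outfall 1: Q = 38.00 + 6.770 = 44.77 m³/s; C = (38.00·0.7000 + 6.770·308.0)/44.77 = 47.17 µg/L.
After outfall 2: Q = 44.77 + 2.390 = 47.16 m³/s; C = (44.77·47.17 + 2.390·850.0)/47.16 = 87.86 µg/L.

87.9 µg/L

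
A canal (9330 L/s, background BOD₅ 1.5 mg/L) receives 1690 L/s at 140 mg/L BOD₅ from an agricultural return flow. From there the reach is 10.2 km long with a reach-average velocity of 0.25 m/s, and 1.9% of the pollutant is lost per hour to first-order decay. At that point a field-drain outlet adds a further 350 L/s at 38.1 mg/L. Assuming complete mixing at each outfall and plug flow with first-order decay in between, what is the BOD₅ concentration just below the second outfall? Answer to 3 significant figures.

18.9 mg/L

Conservation of mass: C = (9330·1.500 + 1690·140.0) / 11020 = 250600/11020 = 22.74 mg/L; combined flow 11020 L/s.
Travel time t = 10.2·1000 / 0.25 = 40800 s = 11.33 h.
1.9%/h lost → k = −ln(1 − 0.019) = 0.01918 h⁻¹.
Applying C = C₀e^(−kt): 22.74 × 0.8046 = 18.30 mg/L.
At the second outfall, C = (11020·18.30 + 350.0·38.10) / (11020 + 350.0) = 18.91 mg/L.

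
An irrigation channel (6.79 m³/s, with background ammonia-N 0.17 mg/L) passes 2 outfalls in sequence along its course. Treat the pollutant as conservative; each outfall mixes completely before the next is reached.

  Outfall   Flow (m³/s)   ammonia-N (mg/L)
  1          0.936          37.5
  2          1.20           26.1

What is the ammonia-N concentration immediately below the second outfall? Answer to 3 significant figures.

7.57 mg/L

Outfall 1: combined Q = 7.726 m³/s; C = (6.790·0.1700 + 0.9360·37.50)/7.726 = 4.693 mg/L.
Outfall 2: combined Q = 8.926 m³/s; C = (7.726·4.693 + 1.200·26.10)/8.926 = 7.571 mg/L.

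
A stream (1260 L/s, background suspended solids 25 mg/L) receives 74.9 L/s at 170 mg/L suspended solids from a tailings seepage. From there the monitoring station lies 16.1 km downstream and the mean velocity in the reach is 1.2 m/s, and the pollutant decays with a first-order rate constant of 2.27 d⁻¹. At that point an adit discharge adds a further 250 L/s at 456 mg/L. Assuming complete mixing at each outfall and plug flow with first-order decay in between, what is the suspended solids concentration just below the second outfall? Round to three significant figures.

91.5 mg/L

Flow-weighted average: C = (1260·25.00 + 74.90·170.0) / 1335 = 44230/1335 = 33.14 mg/L; combined flow 1335 L/s.
Travel time t = 16.1·1000 / 1.2 = 13420 s = 3.727 h.
After decay, C = 33.14 × e^(−kt) = 33.14 × 0.7029 = 23.29 mg/L.
At the second outfall, C = (1335·23.29 + 250.0·456.0) / (1335 + 250.0) = 91.55 mg/L.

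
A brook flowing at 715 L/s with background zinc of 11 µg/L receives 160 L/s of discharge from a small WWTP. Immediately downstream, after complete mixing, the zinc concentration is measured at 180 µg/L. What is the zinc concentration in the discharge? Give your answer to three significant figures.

Mass balance: 715.0·11.00 + 160.0·Cₑ = 875.0·180.0
→ Cₑ = (875.0·180.0 − 715.0·11.00) / 160.0 = 935.2 µg/L.

935 µg/L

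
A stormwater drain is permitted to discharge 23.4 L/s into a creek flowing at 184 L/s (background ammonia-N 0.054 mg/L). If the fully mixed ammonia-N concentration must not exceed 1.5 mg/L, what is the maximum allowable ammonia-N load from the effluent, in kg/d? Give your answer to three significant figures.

Mass balance at the limit: 184.0·0.05400 + 23.40·Cₑ = 207.4·1.5 → Cₑ = 12.87 mg/L.
23.40 L/s = 0.02340 m³/s. Load = 0.02340 m³/s × 12.87 g/m³ × 86 400 s/d = 26.02 kg/d.

26.0 kg/d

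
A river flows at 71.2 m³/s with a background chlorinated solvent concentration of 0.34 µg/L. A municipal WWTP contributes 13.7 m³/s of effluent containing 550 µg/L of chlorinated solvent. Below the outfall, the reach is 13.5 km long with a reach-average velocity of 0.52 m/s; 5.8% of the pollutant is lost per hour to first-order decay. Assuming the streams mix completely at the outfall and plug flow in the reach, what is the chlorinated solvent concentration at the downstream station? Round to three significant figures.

Mass balance: C = (71.20·0.3400 + 13.70·550.0) / 84.90 = 7559/84.90 = 89.04 µg/L.
Travel time t = 13.5·1000 / 0.52 = 25960 s = 7.212 h.
5.8%/h lost → k = −ln(1 − 0.058) = 0.05975 h⁻¹.
Decay over the reach: 89.04·exp(−kt) = 89.04·0.6499 = 57.87 µg/L.

57.9 µg/L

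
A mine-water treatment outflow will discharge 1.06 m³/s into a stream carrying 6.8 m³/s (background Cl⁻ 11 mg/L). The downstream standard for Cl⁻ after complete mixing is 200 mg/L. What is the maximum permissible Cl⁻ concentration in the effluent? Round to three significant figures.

At the limit, (Qr·Cr + Qe·Cₑ)/(Qr + Qe) = 200:
Cₑ = (7.860·200 − 6.800·11.00) / 1.060 = 1412 mg/L.

1410 mg/L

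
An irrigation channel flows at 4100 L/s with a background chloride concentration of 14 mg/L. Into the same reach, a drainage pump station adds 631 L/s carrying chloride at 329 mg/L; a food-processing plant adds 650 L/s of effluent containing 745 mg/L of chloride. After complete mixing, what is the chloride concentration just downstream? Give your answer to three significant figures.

Flow-weighted average: C = (4100·14.00 + 631.0·329.0 + 650.0·745.0) / 5381 = 749200/5381 = 139.2 mg/L.

139 mg/L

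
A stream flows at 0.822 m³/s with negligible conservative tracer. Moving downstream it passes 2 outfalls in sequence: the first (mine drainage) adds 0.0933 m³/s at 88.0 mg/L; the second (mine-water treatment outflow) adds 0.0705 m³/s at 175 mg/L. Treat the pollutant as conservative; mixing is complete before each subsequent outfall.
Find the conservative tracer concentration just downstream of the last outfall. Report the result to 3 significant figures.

Below outfall 1: Q → 0.9153 m³/s, C = (0.8220·0 + 0.09330·88.00)/0.9153 = 8.970 mg/L.
Below outfall 2: Q → 0.9858 m³/s, C = (0.9153·8.970 + 0.07050·175.0)/0.9858 = 20.84 mg/L.

20.8 mg/L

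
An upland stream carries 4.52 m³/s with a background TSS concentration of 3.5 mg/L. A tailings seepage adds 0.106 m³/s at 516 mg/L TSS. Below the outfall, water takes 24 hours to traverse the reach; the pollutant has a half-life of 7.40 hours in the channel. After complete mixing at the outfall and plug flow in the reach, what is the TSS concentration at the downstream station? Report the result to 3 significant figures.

1.61 mg/L

Mixed concentration C = ΣQC/ΣQ = (4.520·3.500 + 0.1060·516.0) / 4.626 = 70.52/4.626 = 15.24 mg/L.
Half-life 7.40 h → k = ln 2 / 7.40 = 0.09367 h⁻¹ = 2.248 d⁻¹.
Decay over the reach: 15.24·exp(−kt) = 15.24·0.1056 = 1.610 mg/L.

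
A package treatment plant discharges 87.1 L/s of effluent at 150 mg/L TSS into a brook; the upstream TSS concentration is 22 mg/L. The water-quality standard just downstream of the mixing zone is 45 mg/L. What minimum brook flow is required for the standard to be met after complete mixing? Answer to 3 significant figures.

Set C_mix = 45: (Q·22.00 + 87.10·150.0) / (Q + 87.10) = 45
→ Q = 87.10·(150.0 − 45)/(45 − 22.00) = 397.6 L/s.

398 L/s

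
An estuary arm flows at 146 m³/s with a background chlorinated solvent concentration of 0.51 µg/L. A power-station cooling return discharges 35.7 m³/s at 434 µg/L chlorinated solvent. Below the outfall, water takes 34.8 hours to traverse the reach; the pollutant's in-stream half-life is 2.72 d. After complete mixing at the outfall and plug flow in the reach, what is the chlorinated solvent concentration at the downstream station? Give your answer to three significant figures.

After mixing, C = (146.0·0.5100 + 35.70·434.0) / 181.7 = 15570/181.7 = 85.68 µg/L.
Half-life 2.72 d → k = ln 2 / 2.72 = 0.2548 d⁻¹.
First-order decay: C = 85.68·exp(−k·t) = 85.68·0.6911 = 59.21 µg/L.

59.2 µg/L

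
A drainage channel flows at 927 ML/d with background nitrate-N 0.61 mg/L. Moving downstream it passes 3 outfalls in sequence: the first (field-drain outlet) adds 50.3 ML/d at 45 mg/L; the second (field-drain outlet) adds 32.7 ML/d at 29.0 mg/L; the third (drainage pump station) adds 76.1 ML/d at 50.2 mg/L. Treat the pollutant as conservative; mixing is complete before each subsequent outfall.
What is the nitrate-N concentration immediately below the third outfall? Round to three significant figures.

7.00 mg/L

Outfall 1: combined Q = 977.3 ML/d; C = (927.0·0.6100 + 50.30·45.00)/977.3 = 2.895 mg/L.
Outfall 2: combined Q = 1010 ML/d; C = (977.3·2.895 + 32.70·29.00)/1010 = 3.740 mg/L.
Outfall 3: combined Q = 1086 ML/d; C = (1010·3.740 + 76.10·50.20)/1086 = 6.995 mg/L.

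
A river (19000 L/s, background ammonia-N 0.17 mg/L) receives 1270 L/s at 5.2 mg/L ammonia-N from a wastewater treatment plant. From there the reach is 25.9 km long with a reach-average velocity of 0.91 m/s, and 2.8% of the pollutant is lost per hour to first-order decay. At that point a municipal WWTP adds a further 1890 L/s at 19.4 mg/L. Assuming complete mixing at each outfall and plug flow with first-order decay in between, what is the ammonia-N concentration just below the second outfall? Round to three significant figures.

2.01 mg/L

Flow-weighted average: C = (19000·0.1700 + 1270·5.200) / 20270 = 9834/20270 = 0.4852 mg/L; combined flow 20270 L/s.
Travel time t = 25.9·1000 / 0.91 = 28460 s = 7.906 h.
2.8%/h lost → k = −ln(1 − 0.028) = 0.02840 h⁻¹.
Decay over the reach: 0.4852·exp(−kt) = 0.4852·0.7989 = 0.3876 mg/L.
Second outfall: C = (20270·0.3876 + 1890·19.40)/22160 = 2.009 mg/L.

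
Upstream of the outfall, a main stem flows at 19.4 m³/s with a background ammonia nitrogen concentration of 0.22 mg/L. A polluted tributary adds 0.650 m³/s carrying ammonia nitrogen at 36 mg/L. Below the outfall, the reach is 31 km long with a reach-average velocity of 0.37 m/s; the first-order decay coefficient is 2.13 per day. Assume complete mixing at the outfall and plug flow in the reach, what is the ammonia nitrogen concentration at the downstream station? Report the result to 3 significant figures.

Conservation of mass: C = (19.40·0.2200 + 0.6500·36.00) / 20.05 = 27.67/20.05 = 1.380 mg/L.
Travel time t = 31·1000 / 0.37 = 83780 s = 23.27 h.
Applying C = C₀e^(−kt): 1.380 × 0.1268 = 0.1749 mg/L.

0.175 mg/L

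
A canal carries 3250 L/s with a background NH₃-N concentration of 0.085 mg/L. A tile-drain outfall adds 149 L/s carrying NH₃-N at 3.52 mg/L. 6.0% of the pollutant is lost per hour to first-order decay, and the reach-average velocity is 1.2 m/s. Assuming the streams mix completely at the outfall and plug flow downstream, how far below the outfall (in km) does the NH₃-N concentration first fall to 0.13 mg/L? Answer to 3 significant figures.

Flow-weighted average: C = (3250·0.08500 + 149.0·3.520) / 3399 = 800.7/3399 = 0.2356 mg/L.
6.0%/h lost → k = −ln(1 − 0.06) = 0.06188 h⁻¹.
Set 0.2356·exp(−k·t) = 0.13 → t = ln(0.2356/0.13)/k = 34590 s = 9.608 h.
Distance = v·t = 1.2·34590 = 41510 m = 41.51 km.

41.5 km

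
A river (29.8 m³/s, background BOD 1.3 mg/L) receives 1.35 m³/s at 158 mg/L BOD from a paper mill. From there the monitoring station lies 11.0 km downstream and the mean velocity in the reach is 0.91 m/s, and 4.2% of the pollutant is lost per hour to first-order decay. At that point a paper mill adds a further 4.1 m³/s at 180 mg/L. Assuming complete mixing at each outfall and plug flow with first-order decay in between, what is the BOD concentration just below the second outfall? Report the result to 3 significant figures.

27.1 mg/L

After mixing, C = (29.80·1.300 + 1.350·158.0) / 31.15 = 252.0/31.15 = 8.091 mg/L; combined flow 31.15 m³/s.
Travel time t = 11.0·1000 / 0.91 = 12090 s = 3.358 h.
4.2%/h lost → k = −ln(1 − 0.042) = 0.04291 h⁻¹.
Applying C = C₀e^(−kt): 8.091 × 0.8658 = 7.006 mg/L.
Second outfall: C = (31.15·7.006 + 4.100·180.0)/35.25 = 27.13 mg/L.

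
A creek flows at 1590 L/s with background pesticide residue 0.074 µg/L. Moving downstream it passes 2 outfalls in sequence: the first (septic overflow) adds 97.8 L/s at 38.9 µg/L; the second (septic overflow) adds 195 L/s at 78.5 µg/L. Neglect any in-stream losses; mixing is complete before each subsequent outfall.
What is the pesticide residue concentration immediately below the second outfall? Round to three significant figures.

10.2 µg/L

After outfall 1: Q = 1590 + 97.80 = 1688 L/s; C = (1590·0.07400 + 97.80·38.90)/1688 = 2.324 µg/L.
After outfall 2: Q = 1688 + 195.0 = 1883 L/s; C = (1688·2.324 + 195.0·78.50)/1883 = 10.21 µg/L.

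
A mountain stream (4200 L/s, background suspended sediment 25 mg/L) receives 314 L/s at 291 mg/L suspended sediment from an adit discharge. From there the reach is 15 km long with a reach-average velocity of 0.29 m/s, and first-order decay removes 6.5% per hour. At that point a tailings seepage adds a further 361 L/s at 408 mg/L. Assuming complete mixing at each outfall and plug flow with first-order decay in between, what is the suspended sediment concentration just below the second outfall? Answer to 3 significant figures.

Flow-weighted average: C = (4200·25.00 + 314.0·291.0) / 4514 = 196400/4514 = 43.50 mg/L; combined flow 4514 L/s.
Travel time t = 15·1000 / 0.29 = 51720 s = 14.37 h.
6.5%/h lost → k = −ln(1 − 0.065) = 0.06721 h⁻¹.
After decay, C = 43.50 × e^(−kt) = 43.50 × 0.3807 = 16.56 mg/L.
At the second outfall, C = (4514·16.56 + 361.0·408.0) / (4514 + 361.0) = 45.55 mg/L.

45.5 mg/L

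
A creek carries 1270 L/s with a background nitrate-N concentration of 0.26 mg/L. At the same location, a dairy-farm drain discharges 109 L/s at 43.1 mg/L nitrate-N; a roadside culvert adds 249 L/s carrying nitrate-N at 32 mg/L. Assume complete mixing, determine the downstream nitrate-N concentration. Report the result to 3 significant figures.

7.98 mg/L

Mass balance: C = (1270·0.2600 + 109.0·43.10 + 249.0·32.00) / 1628 = 13000/1628 = 7.983 mg/L.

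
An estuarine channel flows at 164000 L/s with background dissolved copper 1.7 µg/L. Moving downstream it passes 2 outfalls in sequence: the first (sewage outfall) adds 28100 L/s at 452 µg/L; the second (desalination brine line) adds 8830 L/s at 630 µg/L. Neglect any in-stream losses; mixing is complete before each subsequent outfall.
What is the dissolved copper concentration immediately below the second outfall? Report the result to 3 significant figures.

92.3 µg/L

After outfall 1: Q = 164000 + 28100 = 192100 L/s; C = (164000·1.700 + 28100·452.0)/192100 = 67.57 µg/L.
After outfall 2: Q = 192100 + 8830 = 200900 L/s; C = (192100·67.57 + 8830·630.0)/200900 = 92.29 µg/L.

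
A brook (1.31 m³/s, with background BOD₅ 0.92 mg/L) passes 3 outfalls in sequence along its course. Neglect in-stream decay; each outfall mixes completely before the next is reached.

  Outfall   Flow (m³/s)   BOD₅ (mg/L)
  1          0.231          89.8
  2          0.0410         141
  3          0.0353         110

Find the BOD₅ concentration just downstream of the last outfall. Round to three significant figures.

19.5 mg/L

After outfall 1: Q = 1.310 + 0.2310 = 1.541 m³/s; C = (1.310·0.9200 + 0.2310·89.80)/1.541 = 14.24 mg/L.
After outfall 2: Q = 1.541 + 0.04100 = 1.582 m³/s; C = (1.541·14.24 + 0.04100·141.0)/1.582 = 17.53 mg/L.
After outfall 3: Q = 1.582 + 0.03530 = 1.617 m³/s; C = (1.582·17.53 + 0.03530·110.0)/1.617 = 19.55 mg/L.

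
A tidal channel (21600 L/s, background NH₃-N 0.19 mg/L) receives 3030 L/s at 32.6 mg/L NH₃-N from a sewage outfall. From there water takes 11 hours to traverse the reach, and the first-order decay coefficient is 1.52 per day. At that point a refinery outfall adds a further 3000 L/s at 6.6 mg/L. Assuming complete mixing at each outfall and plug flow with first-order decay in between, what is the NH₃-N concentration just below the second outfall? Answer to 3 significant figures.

2.57 mg/L

Flow-weighted average: C = (21600·0.1900 + 3030·32.60) / 24630 = 102900/24630 = 4.177 mg/L; combined flow 24630 L/s.
After decay, C = 4.177 × e^(−kt) = 4.177 × 0.4982 = 2.081 mg/L.
Second outfall: C = (24630·2.081 + 3000·6.600)/27630 = 2.572 mg/L.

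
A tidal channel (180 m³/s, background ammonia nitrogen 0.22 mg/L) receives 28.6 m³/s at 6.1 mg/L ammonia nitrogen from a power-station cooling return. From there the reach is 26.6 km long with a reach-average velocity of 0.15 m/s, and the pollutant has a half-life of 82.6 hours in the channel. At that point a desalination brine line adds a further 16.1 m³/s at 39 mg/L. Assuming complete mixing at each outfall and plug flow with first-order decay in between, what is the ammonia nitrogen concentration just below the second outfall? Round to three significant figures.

3.42 mg/L

Flow-weighted average: C = (180.0·0.2200 + 28.60·6.100) / 208.6 = 214.1/208.6 = 1.026 mg/L; combined flow 208.6 m³/s.
Travel time t = 26.6·1000 / 0.15 = 177300 s = 49.26 h.
Half-life 82.6 h → k = ln 2 / 82.6 = 0.008392 h⁻¹ = 0.2014 d⁻¹.
First-order decay: C = 1.026·exp(−k·t) = 1.026·0.6614 = 0.6787 mg/L.
Second outfall: C = (208.6·0.6787 + 16.10·39.00)/224.7 = 3.424 mg/L.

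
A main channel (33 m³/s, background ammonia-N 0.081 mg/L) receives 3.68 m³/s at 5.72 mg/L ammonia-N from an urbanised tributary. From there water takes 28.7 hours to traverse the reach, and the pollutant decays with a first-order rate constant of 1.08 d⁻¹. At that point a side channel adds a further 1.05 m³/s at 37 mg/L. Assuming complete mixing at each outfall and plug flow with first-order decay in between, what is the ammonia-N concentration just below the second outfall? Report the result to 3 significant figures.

After mixing, C = (33.00·0.08100 + 3.680·5.720) / 36.68 = 23.72/36.68 = 0.6467 mg/L; combined flow 36.68 m³/s.
After decay, C = 0.6467 × e^(−kt) = 0.6467 × 0.2749 = 0.1778 mg/L.
Second outfall: C = (36.68·0.1778 + 1.050·37.00)/37.73 = 1.203 mg/L.

1.20 mg/L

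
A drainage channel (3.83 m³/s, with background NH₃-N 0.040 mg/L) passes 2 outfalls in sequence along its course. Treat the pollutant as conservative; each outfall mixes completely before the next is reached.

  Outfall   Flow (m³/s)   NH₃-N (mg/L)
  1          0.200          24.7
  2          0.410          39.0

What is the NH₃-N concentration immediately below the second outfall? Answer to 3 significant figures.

After outfall 1: Q = 3.830 + 0.2000 = 4.030 m³/s; C = (3.830·0.04000 + 0.2000·24.70)/4.030 = 1.264 mg/L.
After outfall 2: Q = 4.030 + 0.4100 = 4.440 m³/s; C = (4.030·1.264 + 0.4100·39.00)/4.440 = 4.748 mg/L.

4.75 mg/L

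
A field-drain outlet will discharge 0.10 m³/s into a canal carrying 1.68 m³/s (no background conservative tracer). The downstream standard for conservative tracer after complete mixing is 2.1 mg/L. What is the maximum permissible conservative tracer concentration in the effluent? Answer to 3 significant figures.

At the limit, (Qr·Cr + Qe·Cₑ)/(Qr + Qe) = 2.1:
Cₑ = (1.780·2.1 − 1.680·0) / 0.1000 = 37.38 mg/L.

37.4 mg/L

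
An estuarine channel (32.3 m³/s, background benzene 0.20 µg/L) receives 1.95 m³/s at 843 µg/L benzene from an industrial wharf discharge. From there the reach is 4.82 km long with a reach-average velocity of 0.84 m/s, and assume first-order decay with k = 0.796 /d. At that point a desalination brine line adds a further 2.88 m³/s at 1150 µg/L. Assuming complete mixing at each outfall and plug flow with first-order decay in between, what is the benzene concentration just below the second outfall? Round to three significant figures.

Mass balance: C = (32.30·0.2000 + 1.950·843.0) / 34.25 = 1650/34.25 = 48.18 µg/L; combined flow 34.25 m³/s.
Travel time t = 4.82·1000 / 0.84 = 5738 s = 1.594 h.
After decay, C = 48.18 × e^(−kt) = 48.18 × 0.9485 = 45.70 µg/L.
At the second outfall, C = (34.25·45.70 + 2.880·1150) / (34.25 + 2.880) = 131.4 µg/L.

131 µg/L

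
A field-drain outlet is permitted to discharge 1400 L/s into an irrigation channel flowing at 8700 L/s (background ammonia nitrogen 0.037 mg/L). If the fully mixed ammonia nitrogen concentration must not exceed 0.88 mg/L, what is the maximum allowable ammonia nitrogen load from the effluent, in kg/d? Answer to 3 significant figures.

740 kg/d

Mass balance at the limit: 8700·0.03700 + 1400·Cₑ = 10100·0.88 → Cₑ = 6.119 mg/L.
1400 L/s = 1.400 m³/s. Load = 1.400 m³/s × 6.119 g/m³ × 86 400 s/d = 740.1 kg/d.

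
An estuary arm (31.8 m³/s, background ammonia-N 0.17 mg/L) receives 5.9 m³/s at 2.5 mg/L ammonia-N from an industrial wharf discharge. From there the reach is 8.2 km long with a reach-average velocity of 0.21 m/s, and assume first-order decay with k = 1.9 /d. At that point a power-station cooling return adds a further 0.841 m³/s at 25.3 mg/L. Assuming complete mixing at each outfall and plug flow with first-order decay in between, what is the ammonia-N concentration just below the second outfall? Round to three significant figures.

Flow-weighted average: C = (31.80·0.1700 + 5.900·2.500) / 37.70 = 20.16/37.70 = 0.5346 mg/L; combined flow 37.70 m³/s.
Travel time t = 8.2·1000 / 0.21 = 39050 s = 10.85 h.
Applying C = C₀e^(−kt): 0.5346 × 0.4237 = 0.2265 mg/L.
Second outfall: C = (37.70·0.2265 + 0.8410·25.30)/38.54 = 0.7737 mg/L.

0.774 mg/L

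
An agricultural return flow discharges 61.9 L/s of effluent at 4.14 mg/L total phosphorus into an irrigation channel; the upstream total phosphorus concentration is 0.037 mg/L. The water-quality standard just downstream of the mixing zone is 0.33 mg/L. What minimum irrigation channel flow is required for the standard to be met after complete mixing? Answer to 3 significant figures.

805 L/s

Set C_mix = 0.33: (Q·0.03700 + 61.90·4.140) / (Q + 61.90) = 0.33
→ Q = 61.90·(4.140 − 0.33)/(0.33 − 0.03700) = 804.9 L/s.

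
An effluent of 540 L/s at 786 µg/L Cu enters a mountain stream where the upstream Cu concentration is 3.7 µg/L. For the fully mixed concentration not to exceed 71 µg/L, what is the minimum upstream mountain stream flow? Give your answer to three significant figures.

5740 L/s

Set C_mix = 71: (Q·3.700 + 540.0·786.0) / (Q + 540.0) = 71
→ Q = 540.0·(786.0 − 71)/(71 − 3.700) = 5737 L/s.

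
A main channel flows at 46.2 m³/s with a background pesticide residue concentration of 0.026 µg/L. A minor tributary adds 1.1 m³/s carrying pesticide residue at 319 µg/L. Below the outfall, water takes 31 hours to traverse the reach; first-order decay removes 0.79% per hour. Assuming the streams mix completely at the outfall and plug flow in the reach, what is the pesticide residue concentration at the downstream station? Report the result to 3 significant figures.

5.82 µg/L

Mixed concentration C = ΣQC/ΣQ = (46.20·0.02600 + 1.100·319.0) / 47.30 = 352.1/47.30 = 7.444 µg/L.
0.79%/h lost → k = −ln(1 − 0.0079) = 0.007931 h⁻¹.
After decay, C = 7.444 × e^(−kt) = 7.444 × 0.7820 = 5.821 µg/L.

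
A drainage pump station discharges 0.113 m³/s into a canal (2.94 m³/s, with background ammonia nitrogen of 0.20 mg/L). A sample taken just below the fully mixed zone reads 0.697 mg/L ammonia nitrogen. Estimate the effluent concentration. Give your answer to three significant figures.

Mass balance: 2.940·0.2000 + 0.1130·Cₑ = 3.053·0.6970
→ Cₑ = (3.053·0.6970 − 2.940·0.2000) / 0.1130 = 13.63 mg/L.

13.6 mg/L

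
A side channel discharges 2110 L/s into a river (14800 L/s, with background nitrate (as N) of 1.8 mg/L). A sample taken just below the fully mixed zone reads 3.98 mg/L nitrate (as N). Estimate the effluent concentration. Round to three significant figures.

19.3 mg/L

Mass balance: 14800·1.800 + 2110·Cₑ = 16910·3.980
→ Cₑ = (16910·3.980 − 14800·1.800) / 2110 = 19.27 mg/L.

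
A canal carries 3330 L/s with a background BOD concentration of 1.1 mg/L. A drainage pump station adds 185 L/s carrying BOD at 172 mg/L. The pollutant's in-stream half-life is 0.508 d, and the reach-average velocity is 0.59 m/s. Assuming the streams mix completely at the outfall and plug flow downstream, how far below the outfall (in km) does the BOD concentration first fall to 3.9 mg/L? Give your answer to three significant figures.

35.5 km

After mixing, C = (3330·1.100 + 185.0·172.0) / 3515 = 35480/3515 = 10.09 mg/L.
Half-life 0.508 d → k = ln 2 / 0.508 = 1.364 d⁻¹.
Set 10.09·exp(−k·t) = 3.9 → t = ln(10.09/3.9)/k = 60220 s = 16.73 h.
Distance = v·t = 0.59·60220 = 35530 m = 35.53 km.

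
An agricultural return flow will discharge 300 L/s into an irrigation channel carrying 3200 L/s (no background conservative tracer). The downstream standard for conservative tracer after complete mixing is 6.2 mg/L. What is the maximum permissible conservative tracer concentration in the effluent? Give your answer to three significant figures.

72.3 mg/L

At the limit, (Qr·Cr + Qe·Cₑ)/(Qr + Qe) = 6.2:
Cₑ = (3500·6.2 − 3200·0) / 300.0 = 72.33 mg/L.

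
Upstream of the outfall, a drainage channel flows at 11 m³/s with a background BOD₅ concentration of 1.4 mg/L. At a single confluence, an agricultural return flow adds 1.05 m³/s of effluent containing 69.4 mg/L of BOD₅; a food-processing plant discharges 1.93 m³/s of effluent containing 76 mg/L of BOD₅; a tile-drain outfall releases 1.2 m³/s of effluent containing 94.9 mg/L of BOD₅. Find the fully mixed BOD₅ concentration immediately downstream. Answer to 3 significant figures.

Mixed concentration C = ΣQC/ΣQ = (11.00·1.400 + 1.050·69.40 + 1.930·76.00 + 1.200·94.90) / 15.18 = 348.8/15.18 = 22.98 mg/L.

23.0 mg/L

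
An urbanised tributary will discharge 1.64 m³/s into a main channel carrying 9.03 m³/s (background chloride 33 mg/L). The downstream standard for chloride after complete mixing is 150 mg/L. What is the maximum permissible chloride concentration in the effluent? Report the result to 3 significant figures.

At the limit, (Qr·Cr + Qe·Cₑ)/(Qr + Qe) = 150:
Cₑ = (10.67·150 − 9.030·33.00) / 1.640 = 794.2 mg/L.

794 mg/L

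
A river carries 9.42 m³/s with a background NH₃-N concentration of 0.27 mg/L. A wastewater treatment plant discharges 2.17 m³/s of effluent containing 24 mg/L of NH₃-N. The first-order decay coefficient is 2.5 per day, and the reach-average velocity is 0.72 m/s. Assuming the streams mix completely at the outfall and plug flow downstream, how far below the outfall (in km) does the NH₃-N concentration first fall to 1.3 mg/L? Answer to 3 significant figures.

32.0 km

Flow-weighted average: C = (9.420·0.2700 + 2.170·24.00) / 11.59 = 54.62/11.59 = 4.713 mg/L.
Set 4.713·exp(−k·t) = 1.3 → t = ln(4.713/1.3)/k = 44510 s = 12.36 h.
Distance = v·t = 0.72·44510 = 32050 m = 32.05 km.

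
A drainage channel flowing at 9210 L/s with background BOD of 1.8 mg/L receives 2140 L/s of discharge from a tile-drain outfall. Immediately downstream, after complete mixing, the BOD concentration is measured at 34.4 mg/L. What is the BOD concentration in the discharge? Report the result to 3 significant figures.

175 mg/L

Mass balance: 9210·1.800 + 2140·Cₑ = 11350·34.40
→ Cₑ = (11350·34.40 − 9210·1.800) / 2140 = 174.7 mg/L.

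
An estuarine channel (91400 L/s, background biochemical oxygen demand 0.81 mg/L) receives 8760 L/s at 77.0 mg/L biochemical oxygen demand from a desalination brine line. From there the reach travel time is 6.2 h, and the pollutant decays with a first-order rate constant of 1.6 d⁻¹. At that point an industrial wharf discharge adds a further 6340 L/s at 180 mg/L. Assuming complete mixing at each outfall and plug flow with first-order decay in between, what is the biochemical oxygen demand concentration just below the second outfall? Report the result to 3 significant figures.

15.4 mg/L

Conservation of mass: C = (91400·0.8100 + 8760·77.00) / 100200 = 748600/100200 = 7.474 mg/L; combined flow 100200 L/s.
First-order decay: C = 7.474·exp(−k·t) = 7.474·0.6614 = 4.943 mg/L.
At the second outfall, C = (100200·4.943 + 6340·180.0) / (100200 + 6340) = 15.36 mg/L.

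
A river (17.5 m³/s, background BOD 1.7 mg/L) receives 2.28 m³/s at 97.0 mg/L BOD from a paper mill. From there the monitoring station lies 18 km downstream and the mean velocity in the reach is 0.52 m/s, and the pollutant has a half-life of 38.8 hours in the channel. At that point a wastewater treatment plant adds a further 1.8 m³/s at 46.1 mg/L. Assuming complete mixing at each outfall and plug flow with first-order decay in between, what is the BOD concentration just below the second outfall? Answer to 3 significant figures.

13.6 mg/L

Conservation of mass: C = (17.50·1.700 + 2.280·97.00) / 19.78 = 250.9/19.78 = 12.69 mg/L; combined flow 19.78 m³/s.
Travel time t = 18·1000 / 0.52 = 34620 s = 9.615 h.
Half-life 38.8 h → k = ln 2 / 38.8 = 0.01786 h⁻¹ = 0.4288 d⁻¹.
Decay over the reach: 12.69·exp(−kt) = 12.69·0.8422 = 10.68 mg/L.
Second outfall: C = (19.78·10.68 + 1.800·46.10)/21.58 = 13.64 mg/L.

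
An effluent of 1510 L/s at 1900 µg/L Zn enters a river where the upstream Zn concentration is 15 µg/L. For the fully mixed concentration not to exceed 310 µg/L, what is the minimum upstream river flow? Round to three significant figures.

8140 L/s

Set C_mix = 310: (Q·15.00 + 1510·1900) / (Q + 1510) = 310
→ Q = 1510·(1900 − 310)/(310 − 15.00) = 8139 L/s.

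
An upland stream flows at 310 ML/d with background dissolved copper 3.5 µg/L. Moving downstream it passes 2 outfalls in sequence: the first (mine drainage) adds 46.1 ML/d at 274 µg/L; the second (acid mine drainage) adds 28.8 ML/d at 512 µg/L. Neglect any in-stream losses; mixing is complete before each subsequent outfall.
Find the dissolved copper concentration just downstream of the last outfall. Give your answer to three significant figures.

73.9 µg/L

Below outfall 1: Q → 356.1 ML/d, C = (310.0·3.500 + 46.10·274.0)/356.1 = 38.52 µg/L.
Below outfall 2: Q → 384.9 ML/d, C = (356.1·38.52 + 28.80·512.0)/384.9 = 73.95 µg/L.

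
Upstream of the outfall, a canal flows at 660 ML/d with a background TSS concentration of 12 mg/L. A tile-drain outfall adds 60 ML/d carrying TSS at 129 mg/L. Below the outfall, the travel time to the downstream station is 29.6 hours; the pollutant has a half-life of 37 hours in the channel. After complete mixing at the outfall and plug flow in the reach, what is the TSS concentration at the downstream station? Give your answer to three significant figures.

12.5 mg/L

After mixing, C = (660.0·12.00 + 60.00·129.0) / 720.0 = 15660/720.0 = 21.75 mg/L.
Half-life 37 h → k = ln 2 / 37 = 0.01873 h⁻¹ = 0.4496 d⁻¹.
First-order decay: C = 21.75·exp(−k·t) = 21.75·0.5743 = 12.49 mg/L.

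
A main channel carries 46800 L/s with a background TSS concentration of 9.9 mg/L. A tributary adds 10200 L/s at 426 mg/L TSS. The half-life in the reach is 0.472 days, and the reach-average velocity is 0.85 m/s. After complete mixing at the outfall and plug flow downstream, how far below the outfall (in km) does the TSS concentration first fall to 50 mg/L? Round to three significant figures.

Mixed concentration C = ΣQC/ΣQ = (46800·9.900 + 10200·426.0) / 57000 = 4809000/57000 = 84.36 mg/L.
Half-life 0.472 d → k = ln 2 / 0.472 = 1.469 d⁻¹.
Set 84.36·exp(−k·t) = 50 → t = ln(84.36/50)/k = 30770 s = 8.548 h.
Distance = v·t = 0.85·30770 = 26160 m = 26.16 km.

26.2 km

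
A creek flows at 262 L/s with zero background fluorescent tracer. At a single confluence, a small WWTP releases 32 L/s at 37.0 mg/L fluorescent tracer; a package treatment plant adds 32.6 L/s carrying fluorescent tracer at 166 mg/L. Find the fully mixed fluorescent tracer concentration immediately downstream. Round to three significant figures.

20.2 mg/L

Mixed concentration C = ΣQC/ΣQ = (262.0·0 + 32.00·37.00 + 32.60·166.0) / 326.6 = 6596/326.6 = 20.19 mg/L.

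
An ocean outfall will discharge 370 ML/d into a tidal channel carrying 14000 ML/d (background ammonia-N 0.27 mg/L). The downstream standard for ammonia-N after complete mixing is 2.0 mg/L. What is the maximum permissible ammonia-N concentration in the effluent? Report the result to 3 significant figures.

67.5 mg/L

At the limit, (Qr·Cr + Qe·Cₑ)/(Qr + Qe) = 2.0:
Cₑ = (14370·2.0 − 14000·0.2700) / 370.0 = 67.46 mg/L.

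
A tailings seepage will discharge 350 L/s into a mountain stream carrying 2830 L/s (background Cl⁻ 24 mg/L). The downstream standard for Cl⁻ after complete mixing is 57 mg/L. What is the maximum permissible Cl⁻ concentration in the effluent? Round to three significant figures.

At the limit, (Qr·Cr + Qe·Cₑ)/(Qr + Qe) = 57:
Cₑ = (3180·57 − 2830·24.00) / 350.0 = 323.8 mg/L.

324 mg/L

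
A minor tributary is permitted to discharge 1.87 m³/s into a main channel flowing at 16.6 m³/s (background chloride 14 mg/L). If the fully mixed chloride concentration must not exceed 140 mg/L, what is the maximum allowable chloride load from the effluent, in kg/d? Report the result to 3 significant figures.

Mass balance at the limit: 16.60·14.00 + 1.870·Cₑ = 18.47·140 → Cₑ = 1259 mg/L.
Load = 1.870 m³/s × 1259 g/m³ × 86 400 s/d = 203300 kg/d.

203000 kg/d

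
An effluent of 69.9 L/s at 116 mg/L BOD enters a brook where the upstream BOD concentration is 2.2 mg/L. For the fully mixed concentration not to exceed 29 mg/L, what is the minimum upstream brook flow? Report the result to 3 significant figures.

Set C_mix = 29: (Q·2.200 + 69.90·116.0) / (Q + 69.90) = 29
→ Q = 69.90·(116.0 − 29)/(29 − 2.200) = 226.9 L/s.

227 L/s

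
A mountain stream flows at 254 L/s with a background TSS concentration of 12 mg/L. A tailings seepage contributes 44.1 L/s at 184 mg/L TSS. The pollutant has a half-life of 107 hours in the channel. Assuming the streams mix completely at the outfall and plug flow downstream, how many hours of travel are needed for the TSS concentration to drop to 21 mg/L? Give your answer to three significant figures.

Flow-weighted average: C = (254.0·12.00 + 44.10·184.0) / 298.1 = 11160/298.1 = 37.45 mg/L.
Half-life 107 h → k = ln 2 / 107 = 0.006478 h⁻¹ = 0.1555 d⁻¹.
37.45·exp(−k·t) = 21 → t = ln(37.45/21)/k = 321400 s = 89.28 h.

89.3 h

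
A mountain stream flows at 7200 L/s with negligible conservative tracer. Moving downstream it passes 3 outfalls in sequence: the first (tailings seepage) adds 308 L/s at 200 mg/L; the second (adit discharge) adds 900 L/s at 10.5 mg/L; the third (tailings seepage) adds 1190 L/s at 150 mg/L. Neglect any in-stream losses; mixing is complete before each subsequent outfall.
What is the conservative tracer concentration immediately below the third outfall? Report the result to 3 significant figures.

26.0 mg/L

After outfall 1: Q = 7200 + 308.0 = 7508 L/s; C = (7200·0 + 308.0·200.0)/7508 = 8.205 mg/L.
After outfall 2: Q = 7508 + 900.0 = 8408 L/s; C = (7508·8.205 + 900.0·10.50)/8408 = 8.450 mg/L.
After outfall 3: Q = 8408 + 1190 = 9598 L/s; C = (8408·8.450 + 1190·150.0)/9598 = 26.00 mg/L.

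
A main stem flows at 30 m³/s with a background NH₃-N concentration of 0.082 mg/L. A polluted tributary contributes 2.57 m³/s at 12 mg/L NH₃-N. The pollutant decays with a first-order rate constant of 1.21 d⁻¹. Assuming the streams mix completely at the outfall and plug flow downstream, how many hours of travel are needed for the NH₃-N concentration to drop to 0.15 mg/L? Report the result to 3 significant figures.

After mixing, C = (30.00·0.08200 + 2.570·12.00) / 32.57 = 33.30/32.57 = 1.022 mg/L.
1.022·exp(−k·t) = 0.15 → t = ln(1.022/0.15)/k = 137000 s = 38.07 h.

38.1 h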